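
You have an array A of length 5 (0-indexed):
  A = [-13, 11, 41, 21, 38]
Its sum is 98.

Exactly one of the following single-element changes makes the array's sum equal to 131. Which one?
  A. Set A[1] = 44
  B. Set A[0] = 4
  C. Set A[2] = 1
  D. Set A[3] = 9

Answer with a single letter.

Option A: A[1] 11->44, delta=33, new_sum=98+(33)=131 <-- matches target
Option B: A[0] -13->4, delta=17, new_sum=98+(17)=115
Option C: A[2] 41->1, delta=-40, new_sum=98+(-40)=58
Option D: A[3] 21->9, delta=-12, new_sum=98+(-12)=86

Answer: A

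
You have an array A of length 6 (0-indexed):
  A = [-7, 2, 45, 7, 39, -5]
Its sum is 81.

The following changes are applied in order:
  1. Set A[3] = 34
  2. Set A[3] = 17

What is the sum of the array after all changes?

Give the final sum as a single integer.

Answer: 91

Derivation:
Initial sum: 81
Change 1: A[3] 7 -> 34, delta = 27, sum = 108
Change 2: A[3] 34 -> 17, delta = -17, sum = 91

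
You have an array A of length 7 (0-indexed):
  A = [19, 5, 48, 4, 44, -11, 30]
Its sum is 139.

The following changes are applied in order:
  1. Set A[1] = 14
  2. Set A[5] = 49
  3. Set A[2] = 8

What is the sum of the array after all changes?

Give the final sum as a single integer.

Answer: 168

Derivation:
Initial sum: 139
Change 1: A[1] 5 -> 14, delta = 9, sum = 148
Change 2: A[5] -11 -> 49, delta = 60, sum = 208
Change 3: A[2] 48 -> 8, delta = -40, sum = 168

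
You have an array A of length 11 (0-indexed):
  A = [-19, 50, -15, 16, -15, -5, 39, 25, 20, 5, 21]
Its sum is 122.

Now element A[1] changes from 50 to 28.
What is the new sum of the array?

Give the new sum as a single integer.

Old value at index 1: 50
New value at index 1: 28
Delta = 28 - 50 = -22
New sum = old_sum + delta = 122 + (-22) = 100

Answer: 100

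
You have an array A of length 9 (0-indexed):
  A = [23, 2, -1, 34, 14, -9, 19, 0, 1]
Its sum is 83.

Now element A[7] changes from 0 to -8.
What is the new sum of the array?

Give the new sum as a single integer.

Answer: 75

Derivation:
Old value at index 7: 0
New value at index 7: -8
Delta = -8 - 0 = -8
New sum = old_sum + delta = 83 + (-8) = 75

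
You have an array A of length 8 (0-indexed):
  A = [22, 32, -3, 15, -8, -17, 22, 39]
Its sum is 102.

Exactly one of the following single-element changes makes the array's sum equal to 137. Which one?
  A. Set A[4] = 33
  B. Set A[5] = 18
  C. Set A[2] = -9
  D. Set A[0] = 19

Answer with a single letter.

Answer: B

Derivation:
Option A: A[4] -8->33, delta=41, new_sum=102+(41)=143
Option B: A[5] -17->18, delta=35, new_sum=102+(35)=137 <-- matches target
Option C: A[2] -3->-9, delta=-6, new_sum=102+(-6)=96
Option D: A[0] 22->19, delta=-3, new_sum=102+(-3)=99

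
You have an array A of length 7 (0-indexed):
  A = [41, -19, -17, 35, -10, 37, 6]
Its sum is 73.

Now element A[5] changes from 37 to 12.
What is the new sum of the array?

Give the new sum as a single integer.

Answer: 48

Derivation:
Old value at index 5: 37
New value at index 5: 12
Delta = 12 - 37 = -25
New sum = old_sum + delta = 73 + (-25) = 48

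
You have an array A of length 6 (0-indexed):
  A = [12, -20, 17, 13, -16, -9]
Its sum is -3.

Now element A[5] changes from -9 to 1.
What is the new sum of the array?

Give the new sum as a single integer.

Answer: 7

Derivation:
Old value at index 5: -9
New value at index 5: 1
Delta = 1 - -9 = 10
New sum = old_sum + delta = -3 + (10) = 7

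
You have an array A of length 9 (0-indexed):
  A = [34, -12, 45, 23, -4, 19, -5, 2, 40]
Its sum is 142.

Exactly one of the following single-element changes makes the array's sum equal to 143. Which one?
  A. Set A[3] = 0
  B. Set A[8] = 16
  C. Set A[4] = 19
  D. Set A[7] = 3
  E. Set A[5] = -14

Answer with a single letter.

Option A: A[3] 23->0, delta=-23, new_sum=142+(-23)=119
Option B: A[8] 40->16, delta=-24, new_sum=142+(-24)=118
Option C: A[4] -4->19, delta=23, new_sum=142+(23)=165
Option D: A[7] 2->3, delta=1, new_sum=142+(1)=143 <-- matches target
Option E: A[5] 19->-14, delta=-33, new_sum=142+(-33)=109

Answer: D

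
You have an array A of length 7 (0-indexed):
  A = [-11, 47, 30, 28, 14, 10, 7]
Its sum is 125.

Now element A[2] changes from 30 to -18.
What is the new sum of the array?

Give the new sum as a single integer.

Answer: 77

Derivation:
Old value at index 2: 30
New value at index 2: -18
Delta = -18 - 30 = -48
New sum = old_sum + delta = 125 + (-48) = 77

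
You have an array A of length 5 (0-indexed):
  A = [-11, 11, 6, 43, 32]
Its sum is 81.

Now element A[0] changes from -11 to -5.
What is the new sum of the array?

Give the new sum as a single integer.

Old value at index 0: -11
New value at index 0: -5
Delta = -5 - -11 = 6
New sum = old_sum + delta = 81 + (6) = 87

Answer: 87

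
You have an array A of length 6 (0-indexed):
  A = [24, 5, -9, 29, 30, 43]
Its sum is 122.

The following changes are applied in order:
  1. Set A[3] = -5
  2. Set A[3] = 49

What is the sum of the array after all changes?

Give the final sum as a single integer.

Answer: 142

Derivation:
Initial sum: 122
Change 1: A[3] 29 -> -5, delta = -34, sum = 88
Change 2: A[3] -5 -> 49, delta = 54, sum = 142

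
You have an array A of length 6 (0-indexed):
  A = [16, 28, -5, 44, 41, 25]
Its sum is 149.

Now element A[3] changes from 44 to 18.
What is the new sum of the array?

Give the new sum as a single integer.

Old value at index 3: 44
New value at index 3: 18
Delta = 18 - 44 = -26
New sum = old_sum + delta = 149 + (-26) = 123

Answer: 123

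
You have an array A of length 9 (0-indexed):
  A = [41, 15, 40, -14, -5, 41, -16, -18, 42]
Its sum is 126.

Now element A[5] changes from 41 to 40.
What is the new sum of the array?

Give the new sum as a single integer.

Old value at index 5: 41
New value at index 5: 40
Delta = 40 - 41 = -1
New sum = old_sum + delta = 126 + (-1) = 125

Answer: 125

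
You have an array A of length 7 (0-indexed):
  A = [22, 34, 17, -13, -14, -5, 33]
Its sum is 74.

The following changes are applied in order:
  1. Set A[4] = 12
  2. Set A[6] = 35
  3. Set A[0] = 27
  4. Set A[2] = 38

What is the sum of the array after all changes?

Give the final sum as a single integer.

Answer: 128

Derivation:
Initial sum: 74
Change 1: A[4] -14 -> 12, delta = 26, sum = 100
Change 2: A[6] 33 -> 35, delta = 2, sum = 102
Change 3: A[0] 22 -> 27, delta = 5, sum = 107
Change 4: A[2] 17 -> 38, delta = 21, sum = 128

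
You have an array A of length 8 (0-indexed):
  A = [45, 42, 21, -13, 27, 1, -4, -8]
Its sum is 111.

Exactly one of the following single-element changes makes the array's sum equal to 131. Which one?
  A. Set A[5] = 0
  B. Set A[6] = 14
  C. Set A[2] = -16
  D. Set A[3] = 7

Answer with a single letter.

Option A: A[5] 1->0, delta=-1, new_sum=111+(-1)=110
Option B: A[6] -4->14, delta=18, new_sum=111+(18)=129
Option C: A[2] 21->-16, delta=-37, new_sum=111+(-37)=74
Option D: A[3] -13->7, delta=20, new_sum=111+(20)=131 <-- matches target

Answer: D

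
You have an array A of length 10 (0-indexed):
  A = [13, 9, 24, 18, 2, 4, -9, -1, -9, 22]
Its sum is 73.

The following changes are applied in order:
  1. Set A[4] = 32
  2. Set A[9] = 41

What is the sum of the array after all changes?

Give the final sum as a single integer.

Initial sum: 73
Change 1: A[4] 2 -> 32, delta = 30, sum = 103
Change 2: A[9] 22 -> 41, delta = 19, sum = 122

Answer: 122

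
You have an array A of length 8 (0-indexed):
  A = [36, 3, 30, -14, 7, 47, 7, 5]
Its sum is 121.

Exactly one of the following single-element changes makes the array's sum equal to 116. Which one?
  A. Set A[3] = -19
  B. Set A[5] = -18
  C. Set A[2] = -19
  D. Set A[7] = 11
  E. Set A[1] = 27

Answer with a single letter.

Option A: A[3] -14->-19, delta=-5, new_sum=121+(-5)=116 <-- matches target
Option B: A[5] 47->-18, delta=-65, new_sum=121+(-65)=56
Option C: A[2] 30->-19, delta=-49, new_sum=121+(-49)=72
Option D: A[7] 5->11, delta=6, new_sum=121+(6)=127
Option E: A[1] 3->27, delta=24, new_sum=121+(24)=145

Answer: A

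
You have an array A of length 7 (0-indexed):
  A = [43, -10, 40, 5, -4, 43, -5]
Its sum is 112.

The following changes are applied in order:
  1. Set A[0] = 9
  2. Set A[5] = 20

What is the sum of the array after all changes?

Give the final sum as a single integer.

Initial sum: 112
Change 1: A[0] 43 -> 9, delta = -34, sum = 78
Change 2: A[5] 43 -> 20, delta = -23, sum = 55

Answer: 55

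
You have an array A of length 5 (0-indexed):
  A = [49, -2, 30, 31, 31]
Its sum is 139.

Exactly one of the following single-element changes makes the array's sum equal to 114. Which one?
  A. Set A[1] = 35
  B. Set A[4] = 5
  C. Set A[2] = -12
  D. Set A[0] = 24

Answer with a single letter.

Answer: D

Derivation:
Option A: A[1] -2->35, delta=37, new_sum=139+(37)=176
Option B: A[4] 31->5, delta=-26, new_sum=139+(-26)=113
Option C: A[2] 30->-12, delta=-42, new_sum=139+(-42)=97
Option D: A[0] 49->24, delta=-25, new_sum=139+(-25)=114 <-- matches target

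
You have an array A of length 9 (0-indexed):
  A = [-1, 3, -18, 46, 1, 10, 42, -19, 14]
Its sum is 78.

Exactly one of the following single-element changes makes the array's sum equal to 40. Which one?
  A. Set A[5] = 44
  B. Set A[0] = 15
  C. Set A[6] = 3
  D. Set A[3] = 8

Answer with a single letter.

Answer: D

Derivation:
Option A: A[5] 10->44, delta=34, new_sum=78+(34)=112
Option B: A[0] -1->15, delta=16, new_sum=78+(16)=94
Option C: A[6] 42->3, delta=-39, new_sum=78+(-39)=39
Option D: A[3] 46->8, delta=-38, new_sum=78+(-38)=40 <-- matches target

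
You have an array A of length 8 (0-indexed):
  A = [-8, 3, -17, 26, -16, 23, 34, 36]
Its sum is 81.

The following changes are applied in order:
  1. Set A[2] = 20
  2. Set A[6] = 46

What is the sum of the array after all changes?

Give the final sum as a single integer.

Initial sum: 81
Change 1: A[2] -17 -> 20, delta = 37, sum = 118
Change 2: A[6] 34 -> 46, delta = 12, sum = 130

Answer: 130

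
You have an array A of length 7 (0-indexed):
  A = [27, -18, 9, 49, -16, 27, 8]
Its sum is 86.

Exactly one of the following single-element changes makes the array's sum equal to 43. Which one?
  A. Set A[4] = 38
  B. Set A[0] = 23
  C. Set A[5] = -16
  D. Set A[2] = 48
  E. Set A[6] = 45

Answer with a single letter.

Answer: C

Derivation:
Option A: A[4] -16->38, delta=54, new_sum=86+(54)=140
Option B: A[0] 27->23, delta=-4, new_sum=86+(-4)=82
Option C: A[5] 27->-16, delta=-43, new_sum=86+(-43)=43 <-- matches target
Option D: A[2] 9->48, delta=39, new_sum=86+(39)=125
Option E: A[6] 8->45, delta=37, new_sum=86+(37)=123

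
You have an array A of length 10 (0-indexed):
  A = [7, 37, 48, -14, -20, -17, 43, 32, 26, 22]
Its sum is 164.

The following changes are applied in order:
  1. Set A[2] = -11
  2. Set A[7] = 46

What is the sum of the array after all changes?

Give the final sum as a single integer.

Answer: 119

Derivation:
Initial sum: 164
Change 1: A[2] 48 -> -11, delta = -59, sum = 105
Change 2: A[7] 32 -> 46, delta = 14, sum = 119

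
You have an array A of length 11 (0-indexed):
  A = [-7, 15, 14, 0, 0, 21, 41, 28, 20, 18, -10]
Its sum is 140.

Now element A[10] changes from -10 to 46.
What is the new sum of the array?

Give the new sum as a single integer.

Answer: 196

Derivation:
Old value at index 10: -10
New value at index 10: 46
Delta = 46 - -10 = 56
New sum = old_sum + delta = 140 + (56) = 196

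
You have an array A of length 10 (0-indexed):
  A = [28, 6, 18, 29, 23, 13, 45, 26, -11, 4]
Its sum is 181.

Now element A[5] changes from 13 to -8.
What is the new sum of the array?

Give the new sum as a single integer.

Old value at index 5: 13
New value at index 5: -8
Delta = -8 - 13 = -21
New sum = old_sum + delta = 181 + (-21) = 160

Answer: 160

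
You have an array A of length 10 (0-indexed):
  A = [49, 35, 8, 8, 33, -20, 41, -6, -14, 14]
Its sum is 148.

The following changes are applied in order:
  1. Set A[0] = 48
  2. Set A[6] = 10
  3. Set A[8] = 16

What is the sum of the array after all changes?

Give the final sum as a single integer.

Initial sum: 148
Change 1: A[0] 49 -> 48, delta = -1, sum = 147
Change 2: A[6] 41 -> 10, delta = -31, sum = 116
Change 3: A[8] -14 -> 16, delta = 30, sum = 146

Answer: 146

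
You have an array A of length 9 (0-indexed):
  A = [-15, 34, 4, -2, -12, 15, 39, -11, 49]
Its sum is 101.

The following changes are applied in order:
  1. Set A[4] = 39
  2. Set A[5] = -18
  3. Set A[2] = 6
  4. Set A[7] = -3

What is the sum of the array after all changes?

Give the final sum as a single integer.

Answer: 129

Derivation:
Initial sum: 101
Change 1: A[4] -12 -> 39, delta = 51, sum = 152
Change 2: A[5] 15 -> -18, delta = -33, sum = 119
Change 3: A[2] 4 -> 6, delta = 2, sum = 121
Change 4: A[7] -11 -> -3, delta = 8, sum = 129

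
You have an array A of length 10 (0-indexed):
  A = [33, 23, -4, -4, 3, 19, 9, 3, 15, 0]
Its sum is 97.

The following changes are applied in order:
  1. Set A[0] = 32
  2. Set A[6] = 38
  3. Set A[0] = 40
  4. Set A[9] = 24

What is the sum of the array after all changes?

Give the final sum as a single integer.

Answer: 157

Derivation:
Initial sum: 97
Change 1: A[0] 33 -> 32, delta = -1, sum = 96
Change 2: A[6] 9 -> 38, delta = 29, sum = 125
Change 3: A[0] 32 -> 40, delta = 8, sum = 133
Change 4: A[9] 0 -> 24, delta = 24, sum = 157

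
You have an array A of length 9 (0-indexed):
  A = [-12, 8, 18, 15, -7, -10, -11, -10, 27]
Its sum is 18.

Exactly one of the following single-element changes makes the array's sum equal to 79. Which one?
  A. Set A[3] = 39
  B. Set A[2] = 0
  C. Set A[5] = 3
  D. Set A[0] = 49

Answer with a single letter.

Answer: D

Derivation:
Option A: A[3] 15->39, delta=24, new_sum=18+(24)=42
Option B: A[2] 18->0, delta=-18, new_sum=18+(-18)=0
Option C: A[5] -10->3, delta=13, new_sum=18+(13)=31
Option D: A[0] -12->49, delta=61, new_sum=18+(61)=79 <-- matches target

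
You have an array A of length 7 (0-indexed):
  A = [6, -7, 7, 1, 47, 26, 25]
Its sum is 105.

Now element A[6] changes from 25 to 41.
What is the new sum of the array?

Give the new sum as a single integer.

Answer: 121

Derivation:
Old value at index 6: 25
New value at index 6: 41
Delta = 41 - 25 = 16
New sum = old_sum + delta = 105 + (16) = 121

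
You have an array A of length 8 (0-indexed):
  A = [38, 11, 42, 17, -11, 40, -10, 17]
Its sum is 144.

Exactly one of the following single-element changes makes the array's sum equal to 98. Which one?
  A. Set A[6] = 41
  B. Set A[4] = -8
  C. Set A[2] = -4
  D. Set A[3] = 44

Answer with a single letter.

Option A: A[6] -10->41, delta=51, new_sum=144+(51)=195
Option B: A[4] -11->-8, delta=3, new_sum=144+(3)=147
Option C: A[2] 42->-4, delta=-46, new_sum=144+(-46)=98 <-- matches target
Option D: A[3] 17->44, delta=27, new_sum=144+(27)=171

Answer: C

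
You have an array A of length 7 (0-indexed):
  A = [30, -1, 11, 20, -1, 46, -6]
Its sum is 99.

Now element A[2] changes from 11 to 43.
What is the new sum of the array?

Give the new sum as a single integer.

Answer: 131

Derivation:
Old value at index 2: 11
New value at index 2: 43
Delta = 43 - 11 = 32
New sum = old_sum + delta = 99 + (32) = 131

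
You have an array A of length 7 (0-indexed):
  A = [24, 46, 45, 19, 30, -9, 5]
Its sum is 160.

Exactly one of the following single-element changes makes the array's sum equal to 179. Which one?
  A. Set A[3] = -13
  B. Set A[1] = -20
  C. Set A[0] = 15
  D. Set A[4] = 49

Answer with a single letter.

Option A: A[3] 19->-13, delta=-32, new_sum=160+(-32)=128
Option B: A[1] 46->-20, delta=-66, new_sum=160+(-66)=94
Option C: A[0] 24->15, delta=-9, new_sum=160+(-9)=151
Option D: A[4] 30->49, delta=19, new_sum=160+(19)=179 <-- matches target

Answer: D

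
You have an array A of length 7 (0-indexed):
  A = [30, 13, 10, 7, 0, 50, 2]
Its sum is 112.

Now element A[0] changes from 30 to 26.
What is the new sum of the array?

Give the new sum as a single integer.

Old value at index 0: 30
New value at index 0: 26
Delta = 26 - 30 = -4
New sum = old_sum + delta = 112 + (-4) = 108

Answer: 108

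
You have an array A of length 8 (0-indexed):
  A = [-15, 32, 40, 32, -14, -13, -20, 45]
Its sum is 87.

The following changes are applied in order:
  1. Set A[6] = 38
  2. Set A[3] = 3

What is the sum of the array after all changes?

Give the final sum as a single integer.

Initial sum: 87
Change 1: A[6] -20 -> 38, delta = 58, sum = 145
Change 2: A[3] 32 -> 3, delta = -29, sum = 116

Answer: 116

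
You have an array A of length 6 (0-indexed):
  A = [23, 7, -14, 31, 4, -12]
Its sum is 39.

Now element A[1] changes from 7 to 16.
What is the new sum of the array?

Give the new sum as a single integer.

Old value at index 1: 7
New value at index 1: 16
Delta = 16 - 7 = 9
New sum = old_sum + delta = 39 + (9) = 48

Answer: 48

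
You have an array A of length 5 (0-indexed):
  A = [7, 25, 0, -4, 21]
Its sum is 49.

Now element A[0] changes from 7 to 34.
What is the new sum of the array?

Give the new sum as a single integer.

Answer: 76

Derivation:
Old value at index 0: 7
New value at index 0: 34
Delta = 34 - 7 = 27
New sum = old_sum + delta = 49 + (27) = 76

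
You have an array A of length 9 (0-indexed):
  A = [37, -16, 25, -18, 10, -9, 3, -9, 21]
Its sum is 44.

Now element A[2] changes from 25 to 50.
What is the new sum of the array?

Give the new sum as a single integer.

Answer: 69

Derivation:
Old value at index 2: 25
New value at index 2: 50
Delta = 50 - 25 = 25
New sum = old_sum + delta = 44 + (25) = 69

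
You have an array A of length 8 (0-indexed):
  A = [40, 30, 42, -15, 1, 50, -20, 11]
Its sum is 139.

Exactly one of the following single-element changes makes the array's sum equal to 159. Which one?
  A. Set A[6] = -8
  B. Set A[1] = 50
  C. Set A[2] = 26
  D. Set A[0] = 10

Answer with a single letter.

Option A: A[6] -20->-8, delta=12, new_sum=139+(12)=151
Option B: A[1] 30->50, delta=20, new_sum=139+(20)=159 <-- matches target
Option C: A[2] 42->26, delta=-16, new_sum=139+(-16)=123
Option D: A[0] 40->10, delta=-30, new_sum=139+(-30)=109

Answer: B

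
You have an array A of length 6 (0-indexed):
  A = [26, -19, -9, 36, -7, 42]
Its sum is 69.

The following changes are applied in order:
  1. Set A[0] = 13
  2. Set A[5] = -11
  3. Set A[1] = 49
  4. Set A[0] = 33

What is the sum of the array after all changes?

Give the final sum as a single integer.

Initial sum: 69
Change 1: A[0] 26 -> 13, delta = -13, sum = 56
Change 2: A[5] 42 -> -11, delta = -53, sum = 3
Change 3: A[1] -19 -> 49, delta = 68, sum = 71
Change 4: A[0] 13 -> 33, delta = 20, sum = 91

Answer: 91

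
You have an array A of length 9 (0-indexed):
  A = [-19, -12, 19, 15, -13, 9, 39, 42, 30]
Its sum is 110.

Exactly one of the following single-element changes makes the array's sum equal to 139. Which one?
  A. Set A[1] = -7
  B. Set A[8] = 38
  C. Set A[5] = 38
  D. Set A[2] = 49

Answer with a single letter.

Answer: C

Derivation:
Option A: A[1] -12->-7, delta=5, new_sum=110+(5)=115
Option B: A[8] 30->38, delta=8, new_sum=110+(8)=118
Option C: A[5] 9->38, delta=29, new_sum=110+(29)=139 <-- matches target
Option D: A[2] 19->49, delta=30, new_sum=110+(30)=140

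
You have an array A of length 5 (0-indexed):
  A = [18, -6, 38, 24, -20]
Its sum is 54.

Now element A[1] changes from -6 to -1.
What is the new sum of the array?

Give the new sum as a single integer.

Answer: 59

Derivation:
Old value at index 1: -6
New value at index 1: -1
Delta = -1 - -6 = 5
New sum = old_sum + delta = 54 + (5) = 59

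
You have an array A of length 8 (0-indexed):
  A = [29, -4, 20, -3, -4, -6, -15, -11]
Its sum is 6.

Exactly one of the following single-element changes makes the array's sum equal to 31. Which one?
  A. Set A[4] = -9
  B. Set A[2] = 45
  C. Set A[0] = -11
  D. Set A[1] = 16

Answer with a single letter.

Answer: B

Derivation:
Option A: A[4] -4->-9, delta=-5, new_sum=6+(-5)=1
Option B: A[2] 20->45, delta=25, new_sum=6+(25)=31 <-- matches target
Option C: A[0] 29->-11, delta=-40, new_sum=6+(-40)=-34
Option D: A[1] -4->16, delta=20, new_sum=6+(20)=26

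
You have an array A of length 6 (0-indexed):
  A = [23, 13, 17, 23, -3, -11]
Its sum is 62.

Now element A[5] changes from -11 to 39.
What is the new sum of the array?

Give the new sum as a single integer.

Answer: 112

Derivation:
Old value at index 5: -11
New value at index 5: 39
Delta = 39 - -11 = 50
New sum = old_sum + delta = 62 + (50) = 112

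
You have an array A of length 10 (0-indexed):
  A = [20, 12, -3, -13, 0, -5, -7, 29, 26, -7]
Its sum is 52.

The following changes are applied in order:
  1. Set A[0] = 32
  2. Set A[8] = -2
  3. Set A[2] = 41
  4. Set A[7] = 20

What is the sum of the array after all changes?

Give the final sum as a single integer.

Initial sum: 52
Change 1: A[0] 20 -> 32, delta = 12, sum = 64
Change 2: A[8] 26 -> -2, delta = -28, sum = 36
Change 3: A[2] -3 -> 41, delta = 44, sum = 80
Change 4: A[7] 29 -> 20, delta = -9, sum = 71

Answer: 71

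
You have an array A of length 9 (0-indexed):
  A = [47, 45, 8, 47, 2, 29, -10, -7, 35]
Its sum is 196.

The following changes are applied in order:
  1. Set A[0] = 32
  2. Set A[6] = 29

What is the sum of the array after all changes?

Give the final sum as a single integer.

Answer: 220

Derivation:
Initial sum: 196
Change 1: A[0] 47 -> 32, delta = -15, sum = 181
Change 2: A[6] -10 -> 29, delta = 39, sum = 220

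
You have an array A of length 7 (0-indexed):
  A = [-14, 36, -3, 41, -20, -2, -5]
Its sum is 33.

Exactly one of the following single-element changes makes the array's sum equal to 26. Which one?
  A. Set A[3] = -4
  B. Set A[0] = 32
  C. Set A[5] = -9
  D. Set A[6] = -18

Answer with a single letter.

Option A: A[3] 41->-4, delta=-45, new_sum=33+(-45)=-12
Option B: A[0] -14->32, delta=46, new_sum=33+(46)=79
Option C: A[5] -2->-9, delta=-7, new_sum=33+(-7)=26 <-- matches target
Option D: A[6] -5->-18, delta=-13, new_sum=33+(-13)=20

Answer: C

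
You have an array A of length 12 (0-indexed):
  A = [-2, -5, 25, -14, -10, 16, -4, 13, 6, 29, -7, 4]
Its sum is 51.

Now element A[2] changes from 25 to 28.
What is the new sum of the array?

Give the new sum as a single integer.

Old value at index 2: 25
New value at index 2: 28
Delta = 28 - 25 = 3
New sum = old_sum + delta = 51 + (3) = 54

Answer: 54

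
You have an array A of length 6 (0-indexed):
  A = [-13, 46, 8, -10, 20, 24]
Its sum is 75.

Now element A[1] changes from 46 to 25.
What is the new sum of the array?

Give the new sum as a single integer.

Old value at index 1: 46
New value at index 1: 25
Delta = 25 - 46 = -21
New sum = old_sum + delta = 75 + (-21) = 54

Answer: 54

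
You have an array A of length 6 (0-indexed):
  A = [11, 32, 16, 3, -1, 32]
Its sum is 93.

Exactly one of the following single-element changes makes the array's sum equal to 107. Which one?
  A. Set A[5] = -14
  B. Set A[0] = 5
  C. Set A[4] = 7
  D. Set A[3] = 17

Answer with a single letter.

Option A: A[5] 32->-14, delta=-46, new_sum=93+(-46)=47
Option B: A[0] 11->5, delta=-6, new_sum=93+(-6)=87
Option C: A[4] -1->7, delta=8, new_sum=93+(8)=101
Option D: A[3] 3->17, delta=14, new_sum=93+(14)=107 <-- matches target

Answer: D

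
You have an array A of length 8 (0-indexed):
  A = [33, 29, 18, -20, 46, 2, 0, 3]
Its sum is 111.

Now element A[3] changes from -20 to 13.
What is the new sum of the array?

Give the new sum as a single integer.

Answer: 144

Derivation:
Old value at index 3: -20
New value at index 3: 13
Delta = 13 - -20 = 33
New sum = old_sum + delta = 111 + (33) = 144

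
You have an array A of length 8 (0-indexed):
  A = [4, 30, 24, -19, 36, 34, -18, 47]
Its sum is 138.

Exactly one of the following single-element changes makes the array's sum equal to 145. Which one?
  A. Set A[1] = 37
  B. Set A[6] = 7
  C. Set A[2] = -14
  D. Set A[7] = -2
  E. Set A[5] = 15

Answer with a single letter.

Answer: A

Derivation:
Option A: A[1] 30->37, delta=7, new_sum=138+(7)=145 <-- matches target
Option B: A[6] -18->7, delta=25, new_sum=138+(25)=163
Option C: A[2] 24->-14, delta=-38, new_sum=138+(-38)=100
Option D: A[7] 47->-2, delta=-49, new_sum=138+(-49)=89
Option E: A[5] 34->15, delta=-19, new_sum=138+(-19)=119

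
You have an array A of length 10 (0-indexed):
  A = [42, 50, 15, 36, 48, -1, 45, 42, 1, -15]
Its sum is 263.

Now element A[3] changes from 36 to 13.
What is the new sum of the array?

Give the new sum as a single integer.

Answer: 240

Derivation:
Old value at index 3: 36
New value at index 3: 13
Delta = 13 - 36 = -23
New sum = old_sum + delta = 263 + (-23) = 240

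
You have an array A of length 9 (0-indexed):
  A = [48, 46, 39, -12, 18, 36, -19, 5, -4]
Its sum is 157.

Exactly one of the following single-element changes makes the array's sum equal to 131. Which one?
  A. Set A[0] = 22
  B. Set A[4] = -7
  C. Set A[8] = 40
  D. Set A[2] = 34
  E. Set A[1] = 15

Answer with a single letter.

Option A: A[0] 48->22, delta=-26, new_sum=157+(-26)=131 <-- matches target
Option B: A[4] 18->-7, delta=-25, new_sum=157+(-25)=132
Option C: A[8] -4->40, delta=44, new_sum=157+(44)=201
Option D: A[2] 39->34, delta=-5, new_sum=157+(-5)=152
Option E: A[1] 46->15, delta=-31, new_sum=157+(-31)=126

Answer: A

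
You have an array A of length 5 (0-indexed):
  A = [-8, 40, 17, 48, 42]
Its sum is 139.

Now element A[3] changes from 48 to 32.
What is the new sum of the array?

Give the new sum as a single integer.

Old value at index 3: 48
New value at index 3: 32
Delta = 32 - 48 = -16
New sum = old_sum + delta = 139 + (-16) = 123

Answer: 123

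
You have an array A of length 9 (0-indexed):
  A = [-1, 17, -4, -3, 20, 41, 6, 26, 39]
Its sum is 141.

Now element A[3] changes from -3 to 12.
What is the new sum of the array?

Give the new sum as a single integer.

Answer: 156

Derivation:
Old value at index 3: -3
New value at index 3: 12
Delta = 12 - -3 = 15
New sum = old_sum + delta = 141 + (15) = 156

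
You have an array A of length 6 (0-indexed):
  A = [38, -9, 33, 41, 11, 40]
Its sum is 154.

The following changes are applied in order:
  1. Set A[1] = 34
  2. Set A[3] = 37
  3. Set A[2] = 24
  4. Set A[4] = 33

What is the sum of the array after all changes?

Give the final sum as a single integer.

Initial sum: 154
Change 1: A[1] -9 -> 34, delta = 43, sum = 197
Change 2: A[3] 41 -> 37, delta = -4, sum = 193
Change 3: A[2] 33 -> 24, delta = -9, sum = 184
Change 4: A[4] 11 -> 33, delta = 22, sum = 206

Answer: 206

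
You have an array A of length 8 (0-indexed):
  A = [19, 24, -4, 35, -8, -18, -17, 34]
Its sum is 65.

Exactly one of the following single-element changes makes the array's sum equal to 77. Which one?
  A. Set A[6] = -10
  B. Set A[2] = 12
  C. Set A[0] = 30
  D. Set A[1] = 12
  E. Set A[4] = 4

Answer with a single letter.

Option A: A[6] -17->-10, delta=7, new_sum=65+(7)=72
Option B: A[2] -4->12, delta=16, new_sum=65+(16)=81
Option C: A[0] 19->30, delta=11, new_sum=65+(11)=76
Option D: A[1] 24->12, delta=-12, new_sum=65+(-12)=53
Option E: A[4] -8->4, delta=12, new_sum=65+(12)=77 <-- matches target

Answer: E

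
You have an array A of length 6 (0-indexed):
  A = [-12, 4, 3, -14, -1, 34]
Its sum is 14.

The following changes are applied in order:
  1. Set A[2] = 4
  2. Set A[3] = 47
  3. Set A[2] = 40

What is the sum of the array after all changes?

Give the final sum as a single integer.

Answer: 112

Derivation:
Initial sum: 14
Change 1: A[2] 3 -> 4, delta = 1, sum = 15
Change 2: A[3] -14 -> 47, delta = 61, sum = 76
Change 3: A[2] 4 -> 40, delta = 36, sum = 112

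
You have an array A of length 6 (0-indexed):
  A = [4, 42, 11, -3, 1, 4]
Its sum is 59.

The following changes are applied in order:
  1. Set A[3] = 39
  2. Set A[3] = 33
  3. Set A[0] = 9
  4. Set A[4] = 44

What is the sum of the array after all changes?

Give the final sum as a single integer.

Initial sum: 59
Change 1: A[3] -3 -> 39, delta = 42, sum = 101
Change 2: A[3] 39 -> 33, delta = -6, sum = 95
Change 3: A[0] 4 -> 9, delta = 5, sum = 100
Change 4: A[4] 1 -> 44, delta = 43, sum = 143

Answer: 143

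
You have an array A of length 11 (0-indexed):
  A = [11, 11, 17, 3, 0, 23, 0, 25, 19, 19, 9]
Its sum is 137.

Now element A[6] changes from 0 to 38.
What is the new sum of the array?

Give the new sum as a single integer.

Answer: 175

Derivation:
Old value at index 6: 0
New value at index 6: 38
Delta = 38 - 0 = 38
New sum = old_sum + delta = 137 + (38) = 175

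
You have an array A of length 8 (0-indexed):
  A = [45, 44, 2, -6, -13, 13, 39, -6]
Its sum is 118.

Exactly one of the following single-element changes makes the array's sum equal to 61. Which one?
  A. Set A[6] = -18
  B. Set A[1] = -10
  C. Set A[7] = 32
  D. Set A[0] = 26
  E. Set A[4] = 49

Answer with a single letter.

Answer: A

Derivation:
Option A: A[6] 39->-18, delta=-57, new_sum=118+(-57)=61 <-- matches target
Option B: A[1] 44->-10, delta=-54, new_sum=118+(-54)=64
Option C: A[7] -6->32, delta=38, new_sum=118+(38)=156
Option D: A[0] 45->26, delta=-19, new_sum=118+(-19)=99
Option E: A[4] -13->49, delta=62, new_sum=118+(62)=180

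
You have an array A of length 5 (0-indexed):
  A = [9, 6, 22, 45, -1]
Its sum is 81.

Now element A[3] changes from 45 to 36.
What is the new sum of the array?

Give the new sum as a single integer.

Old value at index 3: 45
New value at index 3: 36
Delta = 36 - 45 = -9
New sum = old_sum + delta = 81 + (-9) = 72

Answer: 72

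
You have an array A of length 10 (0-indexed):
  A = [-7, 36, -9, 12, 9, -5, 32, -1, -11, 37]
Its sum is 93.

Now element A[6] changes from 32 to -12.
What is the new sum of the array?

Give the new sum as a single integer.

Old value at index 6: 32
New value at index 6: -12
Delta = -12 - 32 = -44
New sum = old_sum + delta = 93 + (-44) = 49

Answer: 49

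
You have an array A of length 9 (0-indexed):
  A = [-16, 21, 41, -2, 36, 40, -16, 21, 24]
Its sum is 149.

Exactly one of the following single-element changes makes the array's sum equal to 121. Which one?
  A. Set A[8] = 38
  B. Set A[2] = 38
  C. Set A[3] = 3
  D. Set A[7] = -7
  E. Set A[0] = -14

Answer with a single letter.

Answer: D

Derivation:
Option A: A[8] 24->38, delta=14, new_sum=149+(14)=163
Option B: A[2] 41->38, delta=-3, new_sum=149+(-3)=146
Option C: A[3] -2->3, delta=5, new_sum=149+(5)=154
Option D: A[7] 21->-7, delta=-28, new_sum=149+(-28)=121 <-- matches target
Option E: A[0] -16->-14, delta=2, new_sum=149+(2)=151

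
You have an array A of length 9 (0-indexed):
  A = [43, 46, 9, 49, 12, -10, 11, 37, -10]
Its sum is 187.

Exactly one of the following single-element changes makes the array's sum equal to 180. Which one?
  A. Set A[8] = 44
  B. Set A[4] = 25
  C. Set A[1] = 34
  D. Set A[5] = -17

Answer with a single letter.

Answer: D

Derivation:
Option A: A[8] -10->44, delta=54, new_sum=187+(54)=241
Option B: A[4] 12->25, delta=13, new_sum=187+(13)=200
Option C: A[1] 46->34, delta=-12, new_sum=187+(-12)=175
Option D: A[5] -10->-17, delta=-7, new_sum=187+(-7)=180 <-- matches target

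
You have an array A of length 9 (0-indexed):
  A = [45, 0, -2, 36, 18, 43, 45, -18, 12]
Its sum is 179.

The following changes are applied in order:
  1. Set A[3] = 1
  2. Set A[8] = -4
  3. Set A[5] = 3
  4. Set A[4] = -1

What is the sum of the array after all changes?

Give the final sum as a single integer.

Initial sum: 179
Change 1: A[3] 36 -> 1, delta = -35, sum = 144
Change 2: A[8] 12 -> -4, delta = -16, sum = 128
Change 3: A[5] 43 -> 3, delta = -40, sum = 88
Change 4: A[4] 18 -> -1, delta = -19, sum = 69

Answer: 69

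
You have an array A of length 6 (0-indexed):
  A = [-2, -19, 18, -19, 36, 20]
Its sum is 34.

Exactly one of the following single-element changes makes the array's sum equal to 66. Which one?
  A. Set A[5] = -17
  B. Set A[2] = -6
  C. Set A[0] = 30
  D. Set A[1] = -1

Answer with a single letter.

Option A: A[5] 20->-17, delta=-37, new_sum=34+(-37)=-3
Option B: A[2] 18->-6, delta=-24, new_sum=34+(-24)=10
Option C: A[0] -2->30, delta=32, new_sum=34+(32)=66 <-- matches target
Option D: A[1] -19->-1, delta=18, new_sum=34+(18)=52

Answer: C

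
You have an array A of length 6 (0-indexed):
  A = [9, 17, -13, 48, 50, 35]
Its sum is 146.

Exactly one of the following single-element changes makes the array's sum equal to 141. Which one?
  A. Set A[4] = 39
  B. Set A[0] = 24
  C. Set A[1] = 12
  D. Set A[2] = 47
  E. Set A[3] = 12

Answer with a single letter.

Option A: A[4] 50->39, delta=-11, new_sum=146+(-11)=135
Option B: A[0] 9->24, delta=15, new_sum=146+(15)=161
Option C: A[1] 17->12, delta=-5, new_sum=146+(-5)=141 <-- matches target
Option D: A[2] -13->47, delta=60, new_sum=146+(60)=206
Option E: A[3] 48->12, delta=-36, new_sum=146+(-36)=110

Answer: C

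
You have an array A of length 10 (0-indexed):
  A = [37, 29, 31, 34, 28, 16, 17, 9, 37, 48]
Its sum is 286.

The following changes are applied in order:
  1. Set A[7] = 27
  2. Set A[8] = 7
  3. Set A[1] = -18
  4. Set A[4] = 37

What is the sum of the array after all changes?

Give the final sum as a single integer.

Initial sum: 286
Change 1: A[7] 9 -> 27, delta = 18, sum = 304
Change 2: A[8] 37 -> 7, delta = -30, sum = 274
Change 3: A[1] 29 -> -18, delta = -47, sum = 227
Change 4: A[4] 28 -> 37, delta = 9, sum = 236

Answer: 236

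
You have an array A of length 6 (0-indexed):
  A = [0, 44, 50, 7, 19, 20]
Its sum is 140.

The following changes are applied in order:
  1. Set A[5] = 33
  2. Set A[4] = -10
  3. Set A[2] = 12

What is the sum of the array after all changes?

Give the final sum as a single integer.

Initial sum: 140
Change 1: A[5] 20 -> 33, delta = 13, sum = 153
Change 2: A[4] 19 -> -10, delta = -29, sum = 124
Change 3: A[2] 50 -> 12, delta = -38, sum = 86

Answer: 86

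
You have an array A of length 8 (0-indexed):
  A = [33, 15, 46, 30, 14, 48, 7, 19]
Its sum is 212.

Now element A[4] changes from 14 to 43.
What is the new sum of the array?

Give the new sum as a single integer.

Old value at index 4: 14
New value at index 4: 43
Delta = 43 - 14 = 29
New sum = old_sum + delta = 212 + (29) = 241

Answer: 241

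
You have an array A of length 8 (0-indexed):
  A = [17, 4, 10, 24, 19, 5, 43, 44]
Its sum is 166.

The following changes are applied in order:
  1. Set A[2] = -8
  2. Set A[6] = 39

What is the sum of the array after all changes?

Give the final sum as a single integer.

Answer: 144

Derivation:
Initial sum: 166
Change 1: A[2] 10 -> -8, delta = -18, sum = 148
Change 2: A[6] 43 -> 39, delta = -4, sum = 144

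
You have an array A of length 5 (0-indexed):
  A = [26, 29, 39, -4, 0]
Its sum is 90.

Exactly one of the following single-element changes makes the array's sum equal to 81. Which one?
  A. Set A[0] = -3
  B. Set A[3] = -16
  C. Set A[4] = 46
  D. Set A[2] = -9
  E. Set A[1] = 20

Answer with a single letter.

Answer: E

Derivation:
Option A: A[0] 26->-3, delta=-29, new_sum=90+(-29)=61
Option B: A[3] -4->-16, delta=-12, new_sum=90+(-12)=78
Option C: A[4] 0->46, delta=46, new_sum=90+(46)=136
Option D: A[2] 39->-9, delta=-48, new_sum=90+(-48)=42
Option E: A[1] 29->20, delta=-9, new_sum=90+(-9)=81 <-- matches target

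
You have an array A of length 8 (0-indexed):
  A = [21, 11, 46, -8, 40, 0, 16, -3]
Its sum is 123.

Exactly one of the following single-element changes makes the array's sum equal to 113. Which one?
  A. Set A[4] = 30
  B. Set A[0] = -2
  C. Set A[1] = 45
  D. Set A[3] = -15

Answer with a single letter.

Answer: A

Derivation:
Option A: A[4] 40->30, delta=-10, new_sum=123+(-10)=113 <-- matches target
Option B: A[0] 21->-2, delta=-23, new_sum=123+(-23)=100
Option C: A[1] 11->45, delta=34, new_sum=123+(34)=157
Option D: A[3] -8->-15, delta=-7, new_sum=123+(-7)=116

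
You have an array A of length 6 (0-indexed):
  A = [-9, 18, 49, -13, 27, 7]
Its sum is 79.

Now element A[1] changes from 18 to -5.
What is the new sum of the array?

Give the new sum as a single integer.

Answer: 56

Derivation:
Old value at index 1: 18
New value at index 1: -5
Delta = -5 - 18 = -23
New sum = old_sum + delta = 79 + (-23) = 56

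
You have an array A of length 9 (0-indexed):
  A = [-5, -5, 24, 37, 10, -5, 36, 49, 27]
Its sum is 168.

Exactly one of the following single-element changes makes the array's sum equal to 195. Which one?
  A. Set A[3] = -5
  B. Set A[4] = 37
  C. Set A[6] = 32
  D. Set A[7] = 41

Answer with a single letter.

Answer: B

Derivation:
Option A: A[3] 37->-5, delta=-42, new_sum=168+(-42)=126
Option B: A[4] 10->37, delta=27, new_sum=168+(27)=195 <-- matches target
Option C: A[6] 36->32, delta=-4, new_sum=168+(-4)=164
Option D: A[7] 49->41, delta=-8, new_sum=168+(-8)=160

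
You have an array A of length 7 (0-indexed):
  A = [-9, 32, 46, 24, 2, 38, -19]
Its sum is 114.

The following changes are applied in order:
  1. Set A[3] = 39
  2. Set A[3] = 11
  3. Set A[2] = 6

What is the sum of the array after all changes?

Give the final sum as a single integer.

Answer: 61

Derivation:
Initial sum: 114
Change 1: A[3] 24 -> 39, delta = 15, sum = 129
Change 2: A[3] 39 -> 11, delta = -28, sum = 101
Change 3: A[2] 46 -> 6, delta = -40, sum = 61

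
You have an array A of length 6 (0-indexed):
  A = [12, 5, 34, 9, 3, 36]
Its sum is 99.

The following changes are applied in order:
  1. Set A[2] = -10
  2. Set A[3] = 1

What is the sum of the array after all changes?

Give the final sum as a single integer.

Initial sum: 99
Change 1: A[2] 34 -> -10, delta = -44, sum = 55
Change 2: A[3] 9 -> 1, delta = -8, sum = 47

Answer: 47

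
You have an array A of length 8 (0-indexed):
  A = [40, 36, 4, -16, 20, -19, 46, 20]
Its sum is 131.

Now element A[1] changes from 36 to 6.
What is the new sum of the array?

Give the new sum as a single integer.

Answer: 101

Derivation:
Old value at index 1: 36
New value at index 1: 6
Delta = 6 - 36 = -30
New sum = old_sum + delta = 131 + (-30) = 101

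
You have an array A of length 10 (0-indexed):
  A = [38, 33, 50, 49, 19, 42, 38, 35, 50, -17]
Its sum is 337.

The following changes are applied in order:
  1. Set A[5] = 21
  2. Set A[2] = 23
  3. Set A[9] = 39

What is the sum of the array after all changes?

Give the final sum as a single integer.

Initial sum: 337
Change 1: A[5] 42 -> 21, delta = -21, sum = 316
Change 2: A[2] 50 -> 23, delta = -27, sum = 289
Change 3: A[9] -17 -> 39, delta = 56, sum = 345

Answer: 345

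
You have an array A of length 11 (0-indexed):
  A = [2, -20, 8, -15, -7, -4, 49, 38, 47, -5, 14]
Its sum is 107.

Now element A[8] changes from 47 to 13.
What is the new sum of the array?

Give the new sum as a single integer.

Answer: 73

Derivation:
Old value at index 8: 47
New value at index 8: 13
Delta = 13 - 47 = -34
New sum = old_sum + delta = 107 + (-34) = 73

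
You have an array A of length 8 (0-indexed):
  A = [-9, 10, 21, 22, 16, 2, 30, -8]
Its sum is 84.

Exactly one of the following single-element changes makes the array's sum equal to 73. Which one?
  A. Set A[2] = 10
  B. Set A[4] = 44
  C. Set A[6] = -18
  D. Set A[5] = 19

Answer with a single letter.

Option A: A[2] 21->10, delta=-11, new_sum=84+(-11)=73 <-- matches target
Option B: A[4] 16->44, delta=28, new_sum=84+(28)=112
Option C: A[6] 30->-18, delta=-48, new_sum=84+(-48)=36
Option D: A[5] 2->19, delta=17, new_sum=84+(17)=101

Answer: A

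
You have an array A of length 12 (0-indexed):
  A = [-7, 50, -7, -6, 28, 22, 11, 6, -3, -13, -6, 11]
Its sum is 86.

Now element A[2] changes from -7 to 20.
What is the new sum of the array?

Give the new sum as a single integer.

Answer: 113

Derivation:
Old value at index 2: -7
New value at index 2: 20
Delta = 20 - -7 = 27
New sum = old_sum + delta = 86 + (27) = 113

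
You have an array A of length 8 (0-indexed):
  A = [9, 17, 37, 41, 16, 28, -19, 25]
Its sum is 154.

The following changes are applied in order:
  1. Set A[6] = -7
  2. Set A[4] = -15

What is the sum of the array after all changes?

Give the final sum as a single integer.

Initial sum: 154
Change 1: A[6] -19 -> -7, delta = 12, sum = 166
Change 2: A[4] 16 -> -15, delta = -31, sum = 135

Answer: 135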